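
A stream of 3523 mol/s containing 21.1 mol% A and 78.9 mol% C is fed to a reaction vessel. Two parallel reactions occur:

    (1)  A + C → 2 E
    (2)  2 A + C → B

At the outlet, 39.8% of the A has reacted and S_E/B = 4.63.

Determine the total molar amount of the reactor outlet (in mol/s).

3390 mol/s

Conversion of A: A consumed = 0.398 × 743.4 = 295.9 mol/s = 1ξ₁ + 2ξ₂.
Selectivity: 2ξ₁ / (1ξ₂) = 4.63 → ξ₁ = 2.315 ξ₂.
Substitute: (1·2.315 + 2) ξ₂ = 295.9 → ξ₂ = 68.56 mol/s, ξ₁ = 158.7 mol/s.
Outlet amounts (n = n₀ + Σ ν·ξ):
  A: 743.4 − 1(158.7) − 2(68.56) = 447.5
  C: 2780 − 1(158.7) − 1(68.56) = 2552
  E: 0 + 2(158.7) = 317.5
  B: 0 + 1(68.56) = 68.56
Total out = 447.5 + 2552 + 317.5 + 68.56 = 3386 mol/s.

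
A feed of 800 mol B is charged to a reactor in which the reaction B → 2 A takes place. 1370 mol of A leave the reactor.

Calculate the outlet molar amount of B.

115 mol

For A: n = n₀ + 2ξ → 1370 = 0 + 2ξ, giving ξ = 685 mol.
Outlet amounts (n = n₀ + ν ξ):
  B: 800 − 1(685) = 115
  A: 0 + 2(685) = 1370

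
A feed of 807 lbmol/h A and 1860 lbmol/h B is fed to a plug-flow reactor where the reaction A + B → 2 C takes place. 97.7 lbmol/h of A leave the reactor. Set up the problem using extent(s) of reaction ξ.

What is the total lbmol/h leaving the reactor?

For A: n = n₀ − 1ξ → 97.7 = 807 − 1ξ, giving ξ = 709.3 lbmol/h.
Outlet amounts (n = n₀ + ν ξ):
  A: 807 − 1(709.3) = 97.7
  B: 1860 − 1(709.3) = 1151
  C: 0 + 2(709.3) = 1419
Total out = 97.7 + 1151 + 1419 = 2667 lbmol/h.

2670 lbmol/h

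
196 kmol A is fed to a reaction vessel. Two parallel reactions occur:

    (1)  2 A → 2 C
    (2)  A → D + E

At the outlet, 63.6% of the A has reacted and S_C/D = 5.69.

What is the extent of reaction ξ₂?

ξ₂ = 18.6 kmol

Conversion of A: A consumed = 0.636 × 196 = 124.7 kmol = 2ξ₁ + 1ξ₂.
Selectivity: 2ξ₁ / (1ξ₂) = 5.69 → ξ₁ = 2.845 ξ₂.
Substitute: (2·2.845 + 1) ξ₂ = 124.7 → ξ₂ = 18.63 kmol, ξ₁ = 53.01 kmol.
Outlet amounts (n = n₀ + Σ ν·ξ):
  A: 196 − 2(53.01) − 1(18.63) = 71.34
  C: 0 + 2(53.01) = 106
  D: 0 + 1(18.63) = 18.63
  E: 0 + 1(18.63) = 18.63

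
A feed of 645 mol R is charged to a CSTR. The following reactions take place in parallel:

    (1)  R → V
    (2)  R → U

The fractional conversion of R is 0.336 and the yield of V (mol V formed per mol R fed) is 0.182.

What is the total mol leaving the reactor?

Yield of V: 1ξ₁ / 645 = 0.182 → ξ₁ = 117.4 mol.
Conversion of R: 1ξ₁ + 1ξ₂ = 0.336 × 645 = 216.7 → ξ₂ = 99.33 mol.
Outlet amounts (n = n₀ + Σ ν·ξ):
  R: 645 − 1(117.4) − 1(99.33) = 428.3
  V: 0 + 1(117.4) = 117.4
  U: 0 + 1(99.33) = 99.33
Total out = 428.3 + 117.4 + 99.33 = 645 mol.

645 mol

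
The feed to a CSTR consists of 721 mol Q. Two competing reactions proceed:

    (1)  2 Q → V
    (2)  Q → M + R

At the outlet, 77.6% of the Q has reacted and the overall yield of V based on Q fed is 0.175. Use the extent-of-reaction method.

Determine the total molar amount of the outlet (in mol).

Yield of V: 1ξ₁ / 721 = 0.175 → ξ₁ = 126.2 mol.
Conversion of Q: 2ξ₁ + 1ξ₂ = 0.776 × 721 = 559.5 → ξ₂ = 307.1 mol.
Outlet amounts (n = n₀ + Σ ν·ξ):
  Q: 721 − 2(126.2) − 1(307.1) = 161.5
  V: 0 + 1(126.2) = 126.2
  M: 0 + 1(307.1) = 307.1
  R: 0 + 1(307.1) = 307.1
Total out = 161.5 + 126.2 + 307.1 + 307.1 = 902 mol.

902 mol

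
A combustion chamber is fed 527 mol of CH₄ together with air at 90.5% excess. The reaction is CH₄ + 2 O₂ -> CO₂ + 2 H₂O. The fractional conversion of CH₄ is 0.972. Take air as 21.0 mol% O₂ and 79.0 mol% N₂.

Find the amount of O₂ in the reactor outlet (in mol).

Stoichiometric O₂ = 2 × 527 = 1054 mol; O₂ fed = 1054 × 1.905 = 2008 mol.
N₂ fed = 2008 × 79/21 = 7553 mol.
Fuel reacted = 0.972 × 527 → ξ = 512.2 mol.
Outlet (n = n₀ + ν ξ):
  CH₄: 527 − 1(512.2) = 14.76
  O₂: 2008 − 2(512.2) = 983.4
  N₂: 7553 (inert)
  CO₂: 0 + 1(512.2) = 512.2
  H₂O: 0 + 2(512.2) = 1024

983 mol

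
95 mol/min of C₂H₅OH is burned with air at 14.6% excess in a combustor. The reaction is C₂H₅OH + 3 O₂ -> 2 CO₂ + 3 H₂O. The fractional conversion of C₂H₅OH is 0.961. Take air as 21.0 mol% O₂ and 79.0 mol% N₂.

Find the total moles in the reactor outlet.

1740 mol/min

Stoichiometric O₂ = 3 × 95 = 285 mol/min; O₂ fed = 285 × 1.146 = 326.6 mol/min.
N₂ fed = 326.6 × 79/21 = 1229 mol/min.
Fuel reacted = 0.961 × 95 → ξ = 91.3 mol/min.
Outlet (n = n₀ + ν ξ):
  C₂H₅OH: 95 − 1(91.3) = 3.705
  O₂: 326.6 − 3(91.3) = 52.72
  N₂: 1229 (inert)
  CO₂: 0 + 2(91.3) = 182.6
  H₂O: 0 + 3(91.3) = 273.9
Total out = 3.705 + 52.72 + 1229 + 182.6 + 273.9 = 1742 mol/min.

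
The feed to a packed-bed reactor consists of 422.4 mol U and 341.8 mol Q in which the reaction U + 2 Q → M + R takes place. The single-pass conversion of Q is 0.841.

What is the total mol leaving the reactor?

Q reacted = 0.841 × 341.8 = 287.5 mol; ν_Q = −2, so ξ = 287.5/2 = 143.7 mol.
Outlet amounts (n = n₀ + ν ξ):
  U: 422.4 − 1(143.7) = 278.7
  Q: 341.8 − 2(143.7) = 54.35
  M: 0 + 1(143.7) = 143.7
  R: 0 + 1(143.7) = 143.7
Total out = 278.7 + 54.35 + 143.7 + 143.7 = 620.5 mol.

620 mol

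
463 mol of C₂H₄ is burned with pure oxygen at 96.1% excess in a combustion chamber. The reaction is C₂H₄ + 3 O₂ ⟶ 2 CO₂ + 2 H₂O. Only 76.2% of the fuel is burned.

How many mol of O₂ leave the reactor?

1670 mol

Stoichiometric O₂ = 3 × 463 = 1389 mol; O₂ fed = 1389 × 1.961 = 2724 mol.
Fuel reacted = 0.762 × 463 → ξ = 352.8 mol.
Outlet (n = n₀ + ν ξ):
  C₂H₄: 463 − 1(352.8) = 110.2
  O₂: 2724 − 3(352.8) = 1665
  CO₂: 0 + 2(352.8) = 705.6
  H₂O: 0 + 2(352.8) = 705.6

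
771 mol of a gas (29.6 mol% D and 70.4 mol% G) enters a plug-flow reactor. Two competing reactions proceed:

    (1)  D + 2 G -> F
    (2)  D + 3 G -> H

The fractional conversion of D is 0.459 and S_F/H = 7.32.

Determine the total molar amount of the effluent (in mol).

549 mol

Conversion of D: D consumed = 0.459 × 228.2 = 104.8 mol = 1ξ₁ + 1ξ₂.
Selectivity: 1ξ₁ / (1ξ₂) = 7.32 → ξ₁ = 7.32 ξ₂.
Substitute: (1·7.32 + 1) ξ₂ = 104.8 → ξ₂ = 12.59 mol, ξ₁ = 92.16 mol.
Outlet amounts (n = n₀ + Σ ν·ξ):
  D: 228.2 − 1(92.16) − 1(12.59) = 123.5
  G: 542.8 − 2(92.16) − 3(12.59) = 320.7
  F: 0 + 1(92.16) = 92.16
  H: 0 + 1(12.59) = 12.59
Total out = 123.5 + 320.7 + 92.16 + 12.59 = 548.9 mol.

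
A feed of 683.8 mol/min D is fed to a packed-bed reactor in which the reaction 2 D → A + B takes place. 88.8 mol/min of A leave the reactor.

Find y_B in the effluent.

For A: n = n₀ + 1ξ → 88.8 = 0 + 1ξ, giving ξ = 88.8 mol/min.
Outlet amounts (n = n₀ + ν ξ):
  D: 683.8 − 2(88.8) = 506.2
  A: 0 + 1(88.8) = 88.8
  B: 0 + 1(88.8) = 88.8
Total out = 683.8 mol/min; y_B = 88.8 / 683.8 = 0.1299.

0.13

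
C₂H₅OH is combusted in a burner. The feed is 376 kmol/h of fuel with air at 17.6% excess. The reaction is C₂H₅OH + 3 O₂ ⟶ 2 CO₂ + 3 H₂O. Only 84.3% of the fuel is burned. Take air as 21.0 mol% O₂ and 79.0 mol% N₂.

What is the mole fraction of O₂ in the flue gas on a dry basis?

0.062

Stoichiometric O₂ = 3 × 376 = 1128 kmol/h; O₂ fed = 1128 × 1.176 = 1327 kmol/h.
N₂ fed = 1327 × 79/21 = 4990 kmol/h.
Fuel reacted = 0.843 × 376 → ξ = 317 kmol/h.
Outlet (n = n₀ + ν ξ):
  C₂H₅OH: 376 − 1(317) = 59.03
  O₂: 1327 − 3(317) = 375.6
  N₂: 4990 (inert)
  CO₂: 0 + 2(317) = 633.9
  H₂O: 0 + 3(317) = 950.9
Dry total = 6059 kmol/h; y_O₂ (dry) = 375.6 / 6059 = 0.062.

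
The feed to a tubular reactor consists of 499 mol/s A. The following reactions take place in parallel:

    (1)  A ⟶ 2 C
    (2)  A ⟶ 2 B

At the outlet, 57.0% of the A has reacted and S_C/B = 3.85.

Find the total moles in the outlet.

783 mol/s

Conversion of A: A consumed = 0.57 × 499 = 284.4 mol/s = 1ξ₁ + 1ξ₂.
Selectivity: 2ξ₁ / (2ξ₂) = 3.85 → ξ₁ = 3.85 ξ₂.
Substitute: (1·3.85 + 1) ξ₂ = 284.4 → ξ₂ = 58.65 mol/s, ξ₁ = 225.8 mol/s.
Outlet amounts (n = n₀ + Σ ν·ξ):
  A: 499 − 1(225.8) − 1(58.65) = 214.6
  C: 0 + 2(225.8) = 451.6
  B: 0 + 2(58.65) = 117.3
Total out = 214.6 + 451.6 + 117.3 = 783.4 mol/s.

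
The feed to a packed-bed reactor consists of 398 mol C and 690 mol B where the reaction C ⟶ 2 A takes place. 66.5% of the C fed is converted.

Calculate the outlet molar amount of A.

529 mol

C reacted = 0.665 × 398 = 264.7 mol; ν_C = −1, so ξ = 264.7/1 = 264.7 mol.
Outlet amounts (n = n₀ + ν ξ):
  C: 398 − 1(264.7) = 133.3
  A: 0 + 2(264.7) = 529.3
  B: 690 (inert)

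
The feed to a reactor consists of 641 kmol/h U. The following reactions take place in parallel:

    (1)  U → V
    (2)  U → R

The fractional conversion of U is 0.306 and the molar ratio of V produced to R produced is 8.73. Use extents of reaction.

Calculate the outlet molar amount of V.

Conversion of U: U consumed = 0.306 × 641 = 196.1 kmol/h = 1ξ₁ + 1ξ₂.
Selectivity: 1ξ₁ / (1ξ₂) = 8.73 → ξ₁ = 8.73 ξ₂.
Substitute: (1·8.73 + 1) ξ₂ = 196.1 → ξ₂ = 20.16 kmol/h, ξ₁ = 176 kmol/h.
Outlet amounts (n = n₀ + Σ ν·ξ):
  U: 641 − 1(176) − 1(20.16) = 444.9
  V: 0 + 1(176) = 176
  R: 0 + 1(20.16) = 20.16

176 kmol/h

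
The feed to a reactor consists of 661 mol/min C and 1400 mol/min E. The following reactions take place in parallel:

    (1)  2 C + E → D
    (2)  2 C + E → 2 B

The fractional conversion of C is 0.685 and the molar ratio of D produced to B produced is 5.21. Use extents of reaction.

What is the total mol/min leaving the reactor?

Conversion of C: C consumed = 0.685 × 661 = 452.8 mol/min = 2ξ₁ + 2ξ₂.
Selectivity: 1ξ₁ / (2ξ₂) = 5.21 → ξ₁ = 10.42 ξ₂.
Substitute: (2·10.42 + 2) ξ₂ = 452.8 → ξ₂ = 19.82 mol/min, ξ₁ = 206.6 mol/min.
Outlet amounts (n = n₀ + Σ ν·ξ):
  C: 661 − 2(206.6) − 2(19.82) = 208.2
  E: 1400 − 1(206.6) − 1(19.82) = 1174
  D: 0 + 1(206.6) = 206.6
  B: 0 + 2(19.82) = 39.65
Total out = 208.2 + 1174 + 206.6 + 39.65 = 1628 mol/min.

1630 mol/min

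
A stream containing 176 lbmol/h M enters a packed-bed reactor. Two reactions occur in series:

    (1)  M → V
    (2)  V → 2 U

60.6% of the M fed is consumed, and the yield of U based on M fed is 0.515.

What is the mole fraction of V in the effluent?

Conversion of M: M consumed = 1ξ₁ = 0.606 × 176 → ξ₁ = 106.7 lbmol/h.
Yield of U: 2ξ₂ / 176 = 0.515 → ξ₂ = 45.32 lbmol/h.
Outlet amounts (n = n₀ + Σ ν·ξ):
  M: 176 − 1(106.7) = 69.34
  V: 0 + 1(106.7) − 1(45.32) = 61.34
  U: 0 + 2(45.32) = 90.64
Total out = 221.3 lbmol/h; y_V = 61.34 / 221.3 = 0.2771.

0.277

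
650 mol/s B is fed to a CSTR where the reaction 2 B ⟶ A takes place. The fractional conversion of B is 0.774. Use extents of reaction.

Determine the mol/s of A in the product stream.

B reacted = 0.774 × 650 = 503.1 mol/s; ν_B = −2, so ξ = 503.1/2 = 251.6 mol/s.
Outlet amounts (n = n₀ + ν ξ):
  B: 650 − 2(251.6) = 146.9
  A: 0 + 1(251.6) = 251.6

252 mol/s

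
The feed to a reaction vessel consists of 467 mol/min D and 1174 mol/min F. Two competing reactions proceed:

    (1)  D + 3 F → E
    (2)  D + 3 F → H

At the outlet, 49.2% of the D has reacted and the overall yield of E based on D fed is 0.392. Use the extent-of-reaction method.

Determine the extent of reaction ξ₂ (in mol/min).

Yield of E: 1ξ₁ / 467 = 0.392 → ξ₁ = 183.1 mol/min.
Conversion of D: 1ξ₁ + 1ξ₂ = 0.492 × 467 = 229.8 → ξ₂ = 46.7 mol/min.
Outlet amounts (n = n₀ + Σ ν·ξ):
  D: 467 − 1(183.1) − 1(46.7) = 237.2
  F: 1174 − 3(183.1) − 3(46.7) = 484.7
  E: 0 + 1(183.1) = 183.1
  H: 0 + 1(46.7) = 46.7

ξ₂ = 46.7 mol/min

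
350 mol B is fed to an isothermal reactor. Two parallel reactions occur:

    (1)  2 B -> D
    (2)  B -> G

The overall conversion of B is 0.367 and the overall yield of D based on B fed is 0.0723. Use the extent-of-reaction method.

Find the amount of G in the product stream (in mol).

Yield of D: 1ξ₁ / 350 = 0.0723 → ξ₁ = 25.3 mol.
Conversion of B: 2ξ₁ + 1ξ₂ = 0.367 × 350 = 128.4 → ξ₂ = 77.84 mol.
Outlet amounts (n = n₀ + Σ ν·ξ):
  B: 350 − 2(25.3) − 1(77.84) = 221.6
  D: 0 + 1(25.3) = 25.3
  G: 0 + 1(77.84) = 77.84

77.8 mol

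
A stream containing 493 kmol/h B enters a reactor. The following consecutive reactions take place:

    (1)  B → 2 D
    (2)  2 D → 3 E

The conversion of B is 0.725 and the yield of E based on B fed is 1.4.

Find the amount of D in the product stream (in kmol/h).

255 kmol/h

Conversion of B: B consumed = 1ξ₁ = 0.725 × 493 → ξ₁ = 357.4 kmol/h.
Yield of E: 3ξ₂ / 493 = 1.4 → ξ₂ = 230.1 kmol/h.
Outlet amounts (n = n₀ + Σ ν·ξ):
  B: 493 − 1(357.4) = 135.6
  D: 0 + 2(357.4) − 2(230.1) = 254.7
  E: 0 + 3(230.1) = 690.2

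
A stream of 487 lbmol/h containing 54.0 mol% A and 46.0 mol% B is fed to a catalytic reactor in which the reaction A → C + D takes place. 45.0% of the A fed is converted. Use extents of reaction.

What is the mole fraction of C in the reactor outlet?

0.195

A reacted = 0.45 × 263 = 118.3 lbmol/h; ν_A = −1, so ξ = 118.3/1 = 118.3 lbmol/h.
Outlet amounts (n = n₀ + ν ξ):
  A: 263 − 1(118.3) = 144.6
  C: 0 + 1(118.3) = 118.3
  D: 0 + 1(118.3) = 118.3
  B: 224 (inert)
Total out = 605.3 lbmol/h; y_C = 118.3 / 605.3 = 0.1955.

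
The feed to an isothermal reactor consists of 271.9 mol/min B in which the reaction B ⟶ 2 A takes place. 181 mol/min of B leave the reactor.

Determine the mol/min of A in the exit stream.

182 mol/min

For B: n = n₀ − 1ξ → 181 = 271.9 − 1ξ, giving ξ = 90.9 mol/min.
Outlet amounts (n = n₀ + ν ξ):
  B: 271.9 − 1(90.9) = 181
  A: 0 + 2(90.9) = 181.8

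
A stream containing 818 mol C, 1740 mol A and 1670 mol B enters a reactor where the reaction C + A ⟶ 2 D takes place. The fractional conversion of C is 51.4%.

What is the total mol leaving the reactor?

C reacted = 0.514 × 818 = 420.5 mol; ν_C = −1, so ξ = 420.5/1 = 420.5 mol.
Outlet amounts (n = n₀ + ν ξ):
  C: 818 − 1(420.5) = 397.5
  A: 1740 − 1(420.5) = 1320
  D: 0 + 2(420.5) = 840.9
  B: 1670 (inert)
Total out = 397.5 + 1320 + 840.9 + 1670 = 4228 mol.

4230 mol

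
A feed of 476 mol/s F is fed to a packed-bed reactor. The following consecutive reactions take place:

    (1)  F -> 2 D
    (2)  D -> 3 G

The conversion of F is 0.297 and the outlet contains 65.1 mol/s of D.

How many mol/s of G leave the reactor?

Conversion of F: F consumed = 1ξ₁ = 0.297 × 476 → ξ₁ = 141.4 mol/s.
D balance: n_D = 0 + 2ξ₁ − 1ξ₂ = 65.1 → ξ₂ = (2·141.4 − 65.1)/1 = 217.6 mol/s.
Outlet amounts (n = n₀ + Σ ν·ξ):
  F: 476 − 1(141.4) = 334.6
  D: 0 + 2(141.4) − 1(217.6) = 65.1
  G: 0 + 3(217.6) = 652.9

653 mol/s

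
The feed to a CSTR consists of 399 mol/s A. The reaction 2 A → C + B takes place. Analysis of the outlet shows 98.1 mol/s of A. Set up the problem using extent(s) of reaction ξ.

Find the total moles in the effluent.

399 mol/s

For A: n = n₀ − 2ξ → 98.1 = 399 − 2ξ, giving ξ = 150.4 mol/s.
Outlet amounts (n = n₀ + ν ξ):
  A: 399 − 2(150.4) = 98.1
  C: 0 + 1(150.4) = 150.4
  B: 0 + 1(150.4) = 150.4
Total out = 98.1 + 150.4 + 150.4 = 399 mol/s.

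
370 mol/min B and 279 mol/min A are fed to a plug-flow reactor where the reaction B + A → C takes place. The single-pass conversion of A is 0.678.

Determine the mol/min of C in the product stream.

189 mol/min

A reacted = 0.678 × 279 = 189.2 mol/min; ν_A = −1, so ξ = 189.2/1 = 189.2 mol/min.
Outlet amounts (n = n₀ + ν ξ):
  B: 370 − 1(189.2) = 180.8
  A: 279 − 1(189.2) = 89.84
  C: 0 + 1(189.2) = 189.2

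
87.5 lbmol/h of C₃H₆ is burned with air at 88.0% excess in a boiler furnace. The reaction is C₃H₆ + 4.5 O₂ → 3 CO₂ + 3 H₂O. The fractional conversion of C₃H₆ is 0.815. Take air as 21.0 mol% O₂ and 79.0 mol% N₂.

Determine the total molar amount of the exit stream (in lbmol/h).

3650 lbmol/h

Stoichiometric O₂ = 4.5 × 87.5 = 393.8 lbmol/h; O₂ fed = 393.8 × 1.880 = 740.2 lbmol/h.
N₂ fed = 740.2 × 79/21 = 2785 lbmol/h.
Fuel reacted = 0.815 × 87.5 → ξ = 71.31 lbmol/h.
Outlet (n = n₀ + ν ξ):
  C₃H₆: 87.5 − 1(71.31) = 16.19
  O₂: 740.2 − 4.5(71.31) = 419.3
  N₂: 2785 (inert)
  CO₂: 0 + 3(71.31) = 213.9
  H₂O: 0 + 3(71.31) = 213.9
Total out = 16.19 + 419.3 + 2785 + 213.9 + 213.9 = 3648 lbmol/h.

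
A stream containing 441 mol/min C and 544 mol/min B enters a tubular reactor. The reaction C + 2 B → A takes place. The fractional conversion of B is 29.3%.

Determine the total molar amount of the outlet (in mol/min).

B reacted = 0.293 × 544 = 159.4 mol/min; ν_B = −2, so ξ = 159.4/2 = 79.7 mol/min.
Outlet amounts (n = n₀ + ν ξ):
  C: 441 − 1(79.7) = 361.3
  B: 544 − 2(79.7) = 384.6
  A: 0 + 1(79.7) = 79.7
Total out = 361.3 + 384.6 + 79.7 = 825.6 mol/min.

826 mol/min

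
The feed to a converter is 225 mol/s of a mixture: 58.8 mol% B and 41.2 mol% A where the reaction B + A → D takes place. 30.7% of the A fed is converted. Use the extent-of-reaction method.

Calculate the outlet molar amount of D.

28.5 mol/s

A reacted = 0.307 × 92.7 = 28.46 mol/s; ν_A = −1, so ξ = 28.46/1 = 28.46 mol/s.
Outlet amounts (n = n₀ + ν ξ):
  B: 132.3 − 1(28.46) = 103.8
  A: 92.7 − 1(28.46) = 64.24
  D: 0 + 1(28.46) = 28.46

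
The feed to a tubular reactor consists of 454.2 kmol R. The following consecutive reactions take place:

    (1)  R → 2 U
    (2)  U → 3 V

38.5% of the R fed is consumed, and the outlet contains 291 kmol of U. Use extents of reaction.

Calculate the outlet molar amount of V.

Conversion of R: R consumed = 1ξ₁ = 0.385 × 454.2 → ξ₁ = 174.9 kmol.
U balance: n_U = 0 + 2ξ₁ − 1ξ₂ = 291 → ξ₂ = (2·174.9 − 291)/1 = 58.73 kmol.
Outlet amounts (n = n₀ + Σ ν·ξ):
  R: 454.2 − 1(174.9) = 279.3
  U: 0 + 2(174.9) − 1(58.73) = 291
  V: 0 + 3(58.73) = 176.2

176 kmol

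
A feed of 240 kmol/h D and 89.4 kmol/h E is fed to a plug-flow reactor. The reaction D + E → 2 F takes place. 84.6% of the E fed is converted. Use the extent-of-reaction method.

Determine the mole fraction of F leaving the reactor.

E reacted = 0.846 × 89.4 = 75.63 kmol/h; ν_E = −1, so ξ = 75.63/1 = 75.63 kmol/h.
Outlet amounts (n = n₀ + ν ξ):
  D: 240 − 1(75.63) = 164.4
  E: 89.4 − 1(75.63) = 13.77
  F: 0 + 2(75.63) = 151.3
Total out = 329.4 kmol/h; y_F = 151.3 / 329.4 = 0.4592.

0.459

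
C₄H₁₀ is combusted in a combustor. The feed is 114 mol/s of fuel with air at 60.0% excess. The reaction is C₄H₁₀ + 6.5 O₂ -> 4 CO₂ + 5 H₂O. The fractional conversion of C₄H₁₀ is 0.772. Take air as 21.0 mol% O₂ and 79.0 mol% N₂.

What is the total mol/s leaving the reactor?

5890 mol/s

Stoichiometric O₂ = 6.5 × 114 = 741 mol/s; O₂ fed = 741 × 1.600 = 1186 mol/s.
N₂ fed = 1186 × 79/21 = 4460 mol/s.
Fuel reacted = 0.772 × 114 → ξ = 88.01 mol/s.
Outlet (n = n₀ + ν ξ):
  C₄H₁₀: 114 − 1(88.01) = 25.99
  O₂: 1186 − 6.5(88.01) = 613.5
  N₂: 4460 (inert)
  CO₂: 0 + 4(88.01) = 352
  H₂O: 0 + 5(88.01) = 440
Total out = 25.99 + 613.5 + 4460 + 352 + 440 = 5892 mol/s.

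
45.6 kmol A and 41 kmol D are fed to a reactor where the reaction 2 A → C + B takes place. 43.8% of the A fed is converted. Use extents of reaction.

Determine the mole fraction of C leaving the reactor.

A reacted = 0.438 × 45.6 = 19.97 kmol; ν_A = −2, so ξ = 19.97/2 = 9.986 kmol.
Outlet amounts (n = n₀ + ν ξ):
  A: 45.6 − 2(9.986) = 25.63
  C: 0 + 1(9.986) = 9.986
  B: 0 + 1(9.986) = 9.986
  D: 41 (inert)
Total out = 86.6 kmol; y_C = 9.986 / 86.6 = 0.1153.

0.115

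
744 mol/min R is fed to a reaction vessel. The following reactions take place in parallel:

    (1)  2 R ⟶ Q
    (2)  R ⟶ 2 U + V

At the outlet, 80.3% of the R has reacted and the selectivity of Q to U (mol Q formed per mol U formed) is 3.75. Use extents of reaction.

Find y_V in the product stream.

0.0693

Conversion of R: R consumed = 0.803 × 744 = 597.4 mol/min = 2ξ₁ + 1ξ₂.
Selectivity: 1ξ₁ / (2ξ₂) = 3.75 → ξ₁ = 7.5 ξ₂.
Substitute: (2·7.5 + 1) ξ₂ = 597.4 → ξ₂ = 37.34 mol/min, ξ₁ = 280 mol/min.
Outlet amounts (n = n₀ + Σ ν·ξ):
  R: 744 − 2(280) − 1(37.34) = 146.6
  Q: 0 + 1(280) = 280
  U: 0 + 2(37.34) = 74.68
  V: 0 + 1(37.34) = 37.34
Total out = 538.6 mol/min; y_V = 37.34 / 538.6 = 0.06932.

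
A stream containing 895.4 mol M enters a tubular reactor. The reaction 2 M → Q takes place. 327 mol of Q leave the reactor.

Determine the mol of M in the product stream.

241 mol

For Q: n = n₀ + 1ξ → 327 = 0 + 1ξ, giving ξ = 327 mol.
Outlet amounts (n = n₀ + ν ξ):
  M: 895.4 − 2(327) = 241.4
  Q: 0 + 1(327) = 327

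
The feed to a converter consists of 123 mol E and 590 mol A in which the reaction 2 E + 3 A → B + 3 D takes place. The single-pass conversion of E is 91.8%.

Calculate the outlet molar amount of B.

E reacted = 0.918 × 123 = 112.9 mol; ν_E = −2, so ξ = 112.9/2 = 56.46 mol.
Outlet amounts (n = n₀ + ν ξ):
  E: 123 − 2(56.46) = 10.09
  A: 590 − 3(56.46) = 420.6
  B: 0 + 1(56.46) = 56.46
  D: 0 + 3(56.46) = 169.4

56.5 mol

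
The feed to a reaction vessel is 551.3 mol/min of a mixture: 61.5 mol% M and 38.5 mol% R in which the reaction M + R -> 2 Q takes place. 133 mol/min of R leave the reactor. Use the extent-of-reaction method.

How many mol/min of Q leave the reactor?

For R: n = n₀ − 1ξ → 133 = 212.3 − 1ξ, giving ξ = 79.25 mol/min.
Outlet amounts (n = n₀ + ν ξ):
  M: 339 − 1(79.25) = 259.8
  R: 212.3 − 1(79.25) = 133
  Q: 0 + 2(79.25) = 158.5

159 mol/min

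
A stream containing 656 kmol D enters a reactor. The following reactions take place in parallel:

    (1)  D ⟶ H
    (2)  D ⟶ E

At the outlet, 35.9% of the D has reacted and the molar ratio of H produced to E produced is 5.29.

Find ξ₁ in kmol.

ξ₁ = 198 kmol

Conversion of D: D consumed = 0.359 × 656 = 235.5 kmol = 1ξ₁ + 1ξ₂.
Selectivity: 1ξ₁ / (1ξ₂) = 5.29 → ξ₁ = 5.29 ξ₂.
Substitute: (1·5.29 + 1) ξ₂ = 235.5 → ξ₂ = 37.44 kmol, ξ₁ = 198.1 kmol.
Outlet amounts (n = n₀ + Σ ν·ξ):
  D: 656 − 1(198.1) − 1(37.44) = 420.5
  H: 0 + 1(198.1) = 198.1
  E: 0 + 1(37.44) = 37.44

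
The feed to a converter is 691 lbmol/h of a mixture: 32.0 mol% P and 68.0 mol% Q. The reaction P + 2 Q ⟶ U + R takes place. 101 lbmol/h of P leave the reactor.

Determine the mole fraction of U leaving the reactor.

0.21

For P: n = n₀ − 1ξ → 101 = 221.1 − 1ξ, giving ξ = 120.1 lbmol/h.
Outlet amounts (n = n₀ + ν ξ):
  P: 221.1 − 1(120.1) = 101
  Q: 469.9 − 2(120.1) = 229.6
  U: 0 + 1(120.1) = 120.1
  R: 0 + 1(120.1) = 120.1
Total out = 570.9 lbmol/h; y_U = 120.1 / 570.9 = 0.2104.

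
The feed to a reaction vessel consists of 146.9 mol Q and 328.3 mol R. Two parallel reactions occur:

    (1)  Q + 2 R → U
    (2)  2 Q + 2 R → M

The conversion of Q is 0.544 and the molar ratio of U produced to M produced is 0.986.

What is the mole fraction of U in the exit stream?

Conversion of Q: Q consumed = 0.544 × 146.9 = 79.91 mol = 1ξ₁ + 2ξ₂.
Selectivity: 1ξ₁ / (1ξ₂) = 0.986 → ξ₁ = 0.986 ξ₂.
Substitute: (1·0.986 + 2) ξ₂ = 79.91 → ξ₂ = 26.76 mol, ξ₁ = 26.39 mol.
Outlet amounts (n = n₀ + Σ ν·ξ):
  Q: 146.9 − 1(26.39) − 2(26.76) = 66.99
  R: 328.3 − 2(26.39) − 2(26.76) = 222
  U: 0 + 1(26.39) = 26.39
  M: 0 + 1(26.76) = 26.76
Total out = 342.1 mol; y_U = 26.39 / 342.1 = 0.07713.

0.0771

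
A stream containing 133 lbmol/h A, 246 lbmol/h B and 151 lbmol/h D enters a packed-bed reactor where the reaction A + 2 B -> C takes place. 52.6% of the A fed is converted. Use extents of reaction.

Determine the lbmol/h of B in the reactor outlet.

A reacted = 0.526 × 133 = 69.96 lbmol/h; ν_A = −1, so ξ = 69.96/1 = 69.96 lbmol/h.
Outlet amounts (n = n₀ + ν ξ):
  A: 133 − 1(69.96) = 63.04
  B: 246 − 2(69.96) = 106.1
  C: 0 + 1(69.96) = 69.96
  D: 151 (inert)

106 lbmol/h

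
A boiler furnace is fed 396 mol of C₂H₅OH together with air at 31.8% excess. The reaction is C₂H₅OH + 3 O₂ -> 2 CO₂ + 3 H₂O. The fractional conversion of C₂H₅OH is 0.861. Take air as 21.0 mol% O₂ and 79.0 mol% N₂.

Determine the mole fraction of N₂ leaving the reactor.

Stoichiometric O₂ = 3 × 396 = 1188 mol; O₂ fed = 1188 × 1.318 = 1566 mol.
N₂ fed = 1566 × 79/21 = 5890 mol.
Fuel reacted = 0.861 × 396 → ξ = 341 mol.
Outlet (n = n₀ + ν ξ):
  C₂H₅OH: 396 − 1(341) = 55.04
  O₂: 1566 − 3(341) = 542.9
  N₂: 5890 (inert)
  CO₂: 0 + 2(341) = 681.9
  H₂O: 0 + 3(341) = 1023
Total out = 8193 mol; y_N₂ = 5890 / 8193 = 0.7189.

0.719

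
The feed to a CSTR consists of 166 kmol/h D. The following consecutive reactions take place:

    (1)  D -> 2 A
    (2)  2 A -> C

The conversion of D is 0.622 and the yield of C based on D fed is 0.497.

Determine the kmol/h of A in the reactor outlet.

41.5 kmol/h

Conversion of D: D consumed = 1ξ₁ = 0.622 × 166 → ξ₁ = 103.3 kmol/h.
Yield of C: 1ξ₂ / 166 = 0.497 → ξ₂ = 82.5 kmol/h.
Outlet amounts (n = n₀ + Σ ν·ξ):
  D: 166 − 1(103.3) = 62.75
  A: 0 + 2(103.3) − 2(82.5) = 41.5
  C: 0 + 1(82.5) = 82.5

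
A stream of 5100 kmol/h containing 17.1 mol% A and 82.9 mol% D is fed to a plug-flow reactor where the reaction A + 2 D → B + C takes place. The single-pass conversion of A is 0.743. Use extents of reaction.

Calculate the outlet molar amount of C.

648 kmol/h

A reacted = 0.743 × 872.1 = 648 kmol/h; ν_A = −1, so ξ = 648/1 = 648 kmol/h.
Outlet amounts (n = n₀ + ν ξ):
  A: 872.1 − 1(648) = 224.1
  D: 4228 − 2(648) = 2932
  B: 0 + 1(648) = 648
  C: 0 + 1(648) = 648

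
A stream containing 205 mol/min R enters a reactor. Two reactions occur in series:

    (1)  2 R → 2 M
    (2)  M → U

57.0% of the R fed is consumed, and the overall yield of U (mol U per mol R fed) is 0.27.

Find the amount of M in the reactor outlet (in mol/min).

Conversion of R: R consumed = 2ξ₁ = 0.57 × 205 → ξ₁ = 58.42 mol/min.
Yield of U: 1ξ₂ / 205 = 0.27 → ξ₂ = 55.35 mol/min.
Outlet amounts (n = n₀ + Σ ν·ξ):
  R: 205 − 2(58.42) = 88.15
  M: 0 + 2(58.42) − 1(55.35) = 61.5
  U: 0 + 1(55.35) = 55.35

61.5 mol/min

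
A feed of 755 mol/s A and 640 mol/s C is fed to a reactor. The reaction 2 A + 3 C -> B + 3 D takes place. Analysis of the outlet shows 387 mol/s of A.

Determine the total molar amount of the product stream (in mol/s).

For A: n = n₀ − 2ξ → 387 = 755 − 2ξ, giving ξ = 184 mol/s.
Outlet amounts (n = n₀ + ν ξ):
  A: 755 − 2(184) = 387
  C: 640 − 3(184) = 88
  B: 0 + 1(184) = 184
  D: 0 + 3(184) = 552
Total out = 387 + 88 + 184 + 552 = 1211 mol/s.

1210 mol/s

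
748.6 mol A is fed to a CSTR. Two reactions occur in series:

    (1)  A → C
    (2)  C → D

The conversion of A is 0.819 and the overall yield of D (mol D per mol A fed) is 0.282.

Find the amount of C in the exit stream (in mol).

402 mol

Conversion of A: A consumed = 1ξ₁ = 0.819 × 748.6 → ξ₁ = 613.1 mol.
Yield of D: 1ξ₂ / 748.6 = 0.282 → ξ₂ = 211.1 mol.
Outlet amounts (n = n₀ + Σ ν·ξ):
  A: 748.6 − 1(613.1) = 135.5
  C: 0 + 1(613.1) − 1(211.1) = 402
  D: 0 + 1(211.1) = 211.1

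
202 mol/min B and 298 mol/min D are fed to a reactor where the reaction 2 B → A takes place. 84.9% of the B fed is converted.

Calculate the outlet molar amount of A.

85.7 mol/min

B reacted = 0.849 × 202 = 171.5 mol/min; ν_B = −2, so ξ = 171.5/2 = 85.75 mol/min.
Outlet amounts (n = n₀ + ν ξ):
  B: 202 − 2(85.75) = 30.5
  A: 0 + 1(85.75) = 85.75
  D: 298 (inert)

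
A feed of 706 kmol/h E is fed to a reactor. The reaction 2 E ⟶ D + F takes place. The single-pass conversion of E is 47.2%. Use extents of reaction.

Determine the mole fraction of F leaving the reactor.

E reacted = 0.472 × 706 = 333.2 kmol/h; ν_E = −2, so ξ = 333.2/2 = 166.6 kmol/h.
Outlet amounts (n = n₀ + ν ξ):
  E: 706 − 2(166.6) = 372.8
  D: 0 + 1(166.6) = 166.6
  F: 0 + 1(166.6) = 166.6
Total out = 706 kmol/h; y_F = 166.6 / 706 = 0.236.

0.236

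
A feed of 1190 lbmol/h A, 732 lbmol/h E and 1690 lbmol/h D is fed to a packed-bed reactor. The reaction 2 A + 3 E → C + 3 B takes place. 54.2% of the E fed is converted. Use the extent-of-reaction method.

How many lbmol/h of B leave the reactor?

E reacted = 0.542 × 732 = 396.7 lbmol/h; ν_E = −3, so ξ = 396.7/3 = 132.2 lbmol/h.
Outlet amounts (n = n₀ + ν ξ):
  A: 1190 − 2(132.2) = 925.5
  E: 732 − 3(132.2) = 335.3
  C: 0 + 1(132.2) = 132.2
  B: 0 + 3(132.2) = 396.7
  D: 1690 (inert)

397 lbmol/h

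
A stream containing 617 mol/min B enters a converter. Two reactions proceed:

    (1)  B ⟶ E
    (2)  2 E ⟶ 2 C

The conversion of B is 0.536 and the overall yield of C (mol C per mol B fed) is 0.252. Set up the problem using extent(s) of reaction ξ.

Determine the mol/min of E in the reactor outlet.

175 mol/min

Conversion of B: B consumed = 1ξ₁ = 0.536 × 617 → ξ₁ = 330.7 mol/min.
Yield of C: 2ξ₂ / 617 = 0.252 → ξ₂ = 77.74 mol/min.
Outlet amounts (n = n₀ + Σ ν·ξ):
  B: 617 − 1(330.7) = 286.3
  E: 0 + 1(330.7) − 2(77.74) = 175.2
  C: 0 + 2(77.74) = 155.5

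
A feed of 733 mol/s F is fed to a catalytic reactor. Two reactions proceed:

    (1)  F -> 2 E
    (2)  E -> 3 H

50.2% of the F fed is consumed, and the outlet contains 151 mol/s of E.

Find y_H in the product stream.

0.773

Conversion of F: F consumed = 1ξ₁ = 0.502 × 733 → ξ₁ = 368 mol/s.
E balance: n_E = 0 + 2ξ₁ − 1ξ₂ = 151 → ξ₂ = (2·368 − 151)/1 = 584.9 mol/s.
Outlet amounts (n = n₀ + Σ ν·ξ):
  F: 733 − 1(368) = 365
  E: 0 + 2(368) − 1(584.9) = 151
  H: 0 + 3(584.9) = 1755
Total out = 2271 mol/s; y_H = 1755 / 2271 = 0.7728.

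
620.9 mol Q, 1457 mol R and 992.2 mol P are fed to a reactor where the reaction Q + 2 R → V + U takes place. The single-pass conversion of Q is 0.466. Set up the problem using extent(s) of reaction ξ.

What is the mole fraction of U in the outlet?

Q reacted = 0.466 × 620.9 = 289.3 mol; ν_Q = −1, so ξ = 289.3/1 = 289.3 mol.
Outlet amounts (n = n₀ + ν ξ):
  Q: 620.9 − 1(289.3) = 331.6
  R: 1457 − 2(289.3) = 878.3
  V: 0 + 1(289.3) = 289.3
  U: 0 + 1(289.3) = 289.3
  P: 992.2 (inert)
Total out = 2781 mol; y_U = 289.3 / 2781 = 0.1041.

0.104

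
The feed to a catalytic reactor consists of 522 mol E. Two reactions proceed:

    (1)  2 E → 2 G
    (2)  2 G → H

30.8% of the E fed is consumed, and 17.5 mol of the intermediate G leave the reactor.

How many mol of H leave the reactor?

71.6 mol

Conversion of E: E consumed = 2ξ₁ = 0.308 × 522 → ξ₁ = 80.39 mol.
G balance: n_G = 0 + 2ξ₁ − 2ξ₂ = 17.5 → ξ₂ = (2·80.39 − 17.5)/2 = 71.64 mol.
Outlet amounts (n = n₀ + Σ ν·ξ):
  E: 522 − 2(80.39) = 361.2
  G: 0 + 2(80.39) − 2(71.64) = 17.5
  H: 0 + 1(71.64) = 71.64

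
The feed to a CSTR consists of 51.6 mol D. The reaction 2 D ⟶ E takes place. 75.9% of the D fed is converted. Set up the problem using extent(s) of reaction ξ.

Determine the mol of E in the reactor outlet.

D reacted = 0.759 × 51.6 = 39.16 mol; ν_D = −2, so ξ = 39.16/2 = 19.58 mol.
Outlet amounts (n = n₀ + ν ξ):
  D: 51.6 − 2(19.58) = 12.44
  E: 0 + 1(19.58) = 19.58

19.6 mol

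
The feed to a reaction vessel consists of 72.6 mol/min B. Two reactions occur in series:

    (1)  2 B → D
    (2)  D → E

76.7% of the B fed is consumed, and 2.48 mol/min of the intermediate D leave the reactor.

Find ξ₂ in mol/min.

Conversion of B: B consumed = 2ξ₁ = 0.767 × 72.6 → ξ₁ = 27.84 mol/min.
D balance: n_D = 0 + 1ξ₁ − 1ξ₂ = 2.48 → ξ₂ = (1·27.84 − 2.48)/1 = 25.36 mol/min.
Outlet amounts (n = n₀ + Σ ν·ξ):
  B: 72.6 − 2(27.84) = 16.92
  D: 0 + 1(27.84) − 1(25.36) = 2.48
  E: 0 + 1(25.36) = 25.36

ξ₂ = 25.4 mol/min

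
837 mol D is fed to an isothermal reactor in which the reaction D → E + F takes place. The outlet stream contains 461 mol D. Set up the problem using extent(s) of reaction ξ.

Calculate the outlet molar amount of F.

376 mol

For D: n = n₀ − 1ξ → 461 = 837 − 1ξ, giving ξ = 376 mol.
Outlet amounts (n = n₀ + ν ξ):
  D: 837 − 1(376) = 461
  E: 0 + 1(376) = 376
  F: 0 + 1(376) = 376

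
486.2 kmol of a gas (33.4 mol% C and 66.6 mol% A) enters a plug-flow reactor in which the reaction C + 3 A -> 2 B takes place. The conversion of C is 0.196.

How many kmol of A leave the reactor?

228 kmol

C reacted = 0.196 × 162.4 = 31.83 kmol; ν_C = −1, so ξ = 31.83/1 = 31.83 kmol.
Outlet amounts (n = n₀ + ν ξ):
  C: 162.4 − 1(31.83) = 130.6
  A: 323.8 − 3(31.83) = 228.3
  B: 0 + 2(31.83) = 63.66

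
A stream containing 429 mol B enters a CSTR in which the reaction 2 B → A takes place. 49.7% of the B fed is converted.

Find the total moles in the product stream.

B reacted = 0.497 × 429 = 213.2 mol; ν_B = −2, so ξ = 213.2/2 = 106.6 mol.
Outlet amounts (n = n₀ + ν ξ):
  B: 429 − 2(106.6) = 215.8
  A: 0 + 1(106.6) = 106.6
Total out = 215.8 + 106.6 = 322.4 mol.

322 mol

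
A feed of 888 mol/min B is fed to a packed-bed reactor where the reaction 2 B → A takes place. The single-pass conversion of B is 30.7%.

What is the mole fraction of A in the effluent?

0.181

B reacted = 0.307 × 888 = 272.6 mol/min; ν_B = −2, so ξ = 272.6/2 = 136.3 mol/min.
Outlet amounts (n = n₀ + ν ξ):
  B: 888 − 2(136.3) = 615.4
  A: 0 + 1(136.3) = 136.3
Total out = 751.7 mol/min; y_A = 136.3 / 751.7 = 0.1813.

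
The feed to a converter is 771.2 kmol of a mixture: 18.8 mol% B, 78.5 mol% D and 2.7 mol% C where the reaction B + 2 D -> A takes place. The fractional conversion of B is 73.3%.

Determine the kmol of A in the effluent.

106 kmol

B reacted = 0.733 × 145 = 106.3 kmol; ν_B = −1, so ξ = 106.3/1 = 106.3 kmol.
Outlet amounts (n = n₀ + ν ξ):
  B: 145 − 1(106.3) = 38.71
  D: 605.4 − 2(106.3) = 392.8
  A: 0 + 1(106.3) = 106.3
  C: 20.82 (inert)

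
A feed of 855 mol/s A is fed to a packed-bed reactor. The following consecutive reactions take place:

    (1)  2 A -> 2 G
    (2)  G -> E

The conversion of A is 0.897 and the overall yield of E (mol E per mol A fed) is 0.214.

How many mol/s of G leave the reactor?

Conversion of A: A consumed = 2ξ₁ = 0.897 × 855 → ξ₁ = 383.5 mol/s.
Yield of E: 1ξ₂ / 855 = 0.214 → ξ₂ = 183 mol/s.
Outlet amounts (n = n₀ + Σ ν·ξ):
  A: 855 − 2(383.5) = 88.06
  G: 0 + 2(383.5) − 1(183) = 584
  E: 0 + 1(183) = 183

584 mol/s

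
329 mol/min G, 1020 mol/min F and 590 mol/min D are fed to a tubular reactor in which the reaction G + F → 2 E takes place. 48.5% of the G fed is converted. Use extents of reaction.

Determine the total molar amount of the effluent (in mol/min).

1940 mol/min

G reacted = 0.485 × 329 = 159.6 mol/min; ν_G = −1, so ξ = 159.6/1 = 159.6 mol/min.
Outlet amounts (n = n₀ + ν ξ):
  G: 329 − 1(159.6) = 169.4
  F: 1020 − 1(159.6) = 860.4
  E: 0 + 2(159.6) = 319.1
  D: 590 (inert)
Total out = 169.4 + 860.4 + 319.1 + 590 = 1939 mol/min.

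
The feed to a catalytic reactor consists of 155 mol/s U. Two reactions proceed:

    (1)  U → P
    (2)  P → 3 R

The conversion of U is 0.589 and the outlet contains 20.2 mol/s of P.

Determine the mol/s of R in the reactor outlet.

213 mol/s

Conversion of U: U consumed = 1ξ₁ = 0.589 × 155 → ξ₁ = 91.3 mol/s.
P balance: n_P = 0 + 1ξ₁ − 1ξ₂ = 20.2 → ξ₂ = (1·91.3 − 20.2)/1 = 71.09 mol/s.
Outlet amounts (n = n₀ + Σ ν·ξ):
  U: 155 − 1(91.3) = 63.7
  P: 0 + 1(91.3) − 1(71.09) = 20.2
  R: 0 + 3(71.09) = 213.3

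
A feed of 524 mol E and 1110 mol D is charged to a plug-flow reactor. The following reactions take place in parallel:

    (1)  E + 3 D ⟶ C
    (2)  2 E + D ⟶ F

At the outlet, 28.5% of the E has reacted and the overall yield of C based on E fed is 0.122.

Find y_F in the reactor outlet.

0.0315

Yield of C: 1ξ₁ / 524 = 0.122 → ξ₁ = 63.93 mol.
Conversion of E: 1ξ₁ + 2ξ₂ = 0.285 × 524 = 149.3 → ξ₂ = 42.71 mol.
Outlet amounts (n = n₀ + Σ ν·ξ):
  E: 524 − 1(63.93) − 2(42.71) = 374.7
  D: 1110 − 3(63.93) − 1(42.71) = 875.5
  C: 0 + 1(63.93) = 63.93
  F: 0 + 1(42.71) = 42.71
Total out = 1357 mol; y_F = 42.71 / 1357 = 0.03148.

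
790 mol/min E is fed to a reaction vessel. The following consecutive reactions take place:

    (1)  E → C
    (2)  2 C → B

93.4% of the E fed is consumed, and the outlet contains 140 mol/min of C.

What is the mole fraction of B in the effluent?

Conversion of E: E consumed = 1ξ₁ = 0.934 × 790 → ξ₁ = 737.9 mol/min.
C balance: n_C = 0 + 1ξ₁ − 2ξ₂ = 140 → ξ₂ = (1·737.9 − 140)/2 = 298.9 mol/min.
Outlet amounts (n = n₀ + Σ ν·ξ):
  E: 790 − 1(737.9) = 52.14
  C: 0 + 1(737.9) − 2(298.9) = 140
  B: 0 + 1(298.9) = 298.9
Total out = 491.1 mol/min; y_B = 298.9 / 491.1 = 0.6087.

0.609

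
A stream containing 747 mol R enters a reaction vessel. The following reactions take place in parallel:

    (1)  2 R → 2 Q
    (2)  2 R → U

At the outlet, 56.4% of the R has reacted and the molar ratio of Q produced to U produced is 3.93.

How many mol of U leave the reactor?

71 mol

Conversion of R: R consumed = 0.564 × 747 = 421.3 mol = 2ξ₁ + 2ξ₂.
Selectivity: 2ξ₁ / (1ξ₂) = 3.93 → ξ₁ = 1.965 ξ₂.
Substitute: (2·1.965 + 2) ξ₂ = 421.3 → ξ₂ = 71.05 mol, ξ₁ = 139.6 mol.
Outlet amounts (n = n₀ + Σ ν·ξ):
  R: 747 − 2(139.6) − 2(71.05) = 325.7
  Q: 0 + 2(139.6) = 279.2
  U: 0 + 1(71.05) = 71.05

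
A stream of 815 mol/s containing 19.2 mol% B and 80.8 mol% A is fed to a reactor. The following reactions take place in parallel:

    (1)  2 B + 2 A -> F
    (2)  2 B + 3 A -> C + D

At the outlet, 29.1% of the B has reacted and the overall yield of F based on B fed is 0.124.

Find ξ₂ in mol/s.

ξ₂ = 3.36 mol/s

Yield of F: 1ξ₁ / 156.5 = 0.124 → ξ₁ = 19.4 mol/s.
Conversion of B: 2ξ₁ + 2ξ₂ = 0.291 × 156.5 = 45.54 → ξ₂ = 3.364 mol/s.
Outlet amounts (n = n₀ + Σ ν·ξ):
  B: 156.5 − 2(19.4) − 2(3.364) = 110.9
  A: 658.5 − 2(19.4) − 3(3.364) = 609.6
  F: 0 + 1(19.4) = 19.4
  C: 0 + 1(3.364) = 3.364
  D: 0 + 1(3.364) = 3.364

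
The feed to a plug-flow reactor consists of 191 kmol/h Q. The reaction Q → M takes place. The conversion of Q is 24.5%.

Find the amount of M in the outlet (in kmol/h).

46.8 kmol/h

Q reacted = 0.245 × 191 = 46.8 kmol/h; ν_Q = −1, so ξ = 46.8/1 = 46.8 kmol/h.
Outlet amounts (n = n₀ + ν ξ):
  Q: 191 − 1(46.8) = 144.2
  M: 0 + 1(46.8) = 46.8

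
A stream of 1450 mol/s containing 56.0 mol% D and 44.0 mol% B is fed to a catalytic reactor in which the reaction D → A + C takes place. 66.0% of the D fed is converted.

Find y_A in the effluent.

D reacted = 0.66 × 812 = 535.9 mol/s; ν_D = −1, so ξ = 535.9/1 = 535.9 mol/s.
Outlet amounts (n = n₀ + ν ξ):
  D: 812 − 1(535.9) = 276.1
  A: 0 + 1(535.9) = 535.9
  C: 0 + 1(535.9) = 535.9
  B: 638 (inert)
Total out = 1986 mol/s; y_A = 535.9 / 1986 = 0.2699.

0.27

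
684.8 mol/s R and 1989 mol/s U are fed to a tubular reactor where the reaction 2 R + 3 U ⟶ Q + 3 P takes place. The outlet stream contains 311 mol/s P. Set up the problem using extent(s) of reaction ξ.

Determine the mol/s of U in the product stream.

1680 mol/s

For P: n = n₀ + 3ξ → 311 = 0 + 3ξ, giving ξ = 103.7 mol/s.
Outlet amounts (n = n₀ + ν ξ):
  R: 684.8 − 2(103.7) = 477.5
  U: 1989 − 3(103.7) = 1678
  Q: 0 + 1(103.7) = 103.7
  P: 0 + 3(103.7) = 311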